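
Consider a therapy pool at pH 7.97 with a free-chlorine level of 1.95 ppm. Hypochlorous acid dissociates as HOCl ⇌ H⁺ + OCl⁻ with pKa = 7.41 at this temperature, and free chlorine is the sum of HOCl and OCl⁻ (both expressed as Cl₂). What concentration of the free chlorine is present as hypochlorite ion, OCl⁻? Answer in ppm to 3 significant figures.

1.53 ppm

[OCl⁻]/[HOCl] = 10^(pH − pKa) = 10^(7.97 − 7.41) = 10^0.56 = 3.631.
Fraction as HOCl = 1 / (1 + 3.631) = 0.2159.
OCl⁻ = (1 − 0.2159) × 1.95 ppm = 1.529 ppm.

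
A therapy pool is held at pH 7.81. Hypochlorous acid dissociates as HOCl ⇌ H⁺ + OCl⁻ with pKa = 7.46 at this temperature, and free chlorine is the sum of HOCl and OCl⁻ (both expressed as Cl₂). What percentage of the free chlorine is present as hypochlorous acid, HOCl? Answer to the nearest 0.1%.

30.9%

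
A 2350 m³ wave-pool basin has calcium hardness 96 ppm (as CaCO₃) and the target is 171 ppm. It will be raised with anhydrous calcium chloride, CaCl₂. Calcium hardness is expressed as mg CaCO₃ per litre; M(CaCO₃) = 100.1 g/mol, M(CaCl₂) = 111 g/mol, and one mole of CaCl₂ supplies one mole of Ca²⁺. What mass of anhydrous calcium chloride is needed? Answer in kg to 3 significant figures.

195 kg

Volume: 2350 m³ = 2,350,000 L.
Hardness to add: (171 − 96) = 75 mg/L as CaCO₃ × 2,350,000 L = 176,200 g as CaCO₃.
Moles of Ca²⁺ (1 mol Ca²⁺ ≡ 1 mol CaCO₃): 176,200 / 100.1 g/mol = 1761 mol.
Mass of CaCl₂: 1761 × 111 = 195,400 g.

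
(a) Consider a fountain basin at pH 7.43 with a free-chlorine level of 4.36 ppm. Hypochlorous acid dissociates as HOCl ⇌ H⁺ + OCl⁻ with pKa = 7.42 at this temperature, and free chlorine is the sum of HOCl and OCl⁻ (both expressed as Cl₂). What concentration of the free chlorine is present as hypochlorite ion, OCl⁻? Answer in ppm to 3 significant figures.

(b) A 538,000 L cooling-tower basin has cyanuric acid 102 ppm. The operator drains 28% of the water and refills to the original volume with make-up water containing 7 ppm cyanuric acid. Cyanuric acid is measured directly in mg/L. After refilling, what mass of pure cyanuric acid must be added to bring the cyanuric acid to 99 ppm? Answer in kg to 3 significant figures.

(a) [OCl⁻]/[HOCl] = 10^(pH − pKa) = 10^(7.43 − 7.42) = 10^0.01 = 1.023.
(a) Fraction as HOCl = 1 / (1 + 1.023) = 0.4942.
(a) OCl⁻ = (1 − 0.4942) × 4.36 ppm = 2.205 ppm.

(b) After draining 28% and refilling: 102 × 0.72 + 7 × 0.28 = 75.4 ppm.
(b) Deficit to target: 99 − 75.4 = 23.6 mg/L.
(b) Mass: 23.6 mg/L × 538,000 L = 12,700 g cyanuric acid.

(a) 2.21 ppm; (b) 12.7 kg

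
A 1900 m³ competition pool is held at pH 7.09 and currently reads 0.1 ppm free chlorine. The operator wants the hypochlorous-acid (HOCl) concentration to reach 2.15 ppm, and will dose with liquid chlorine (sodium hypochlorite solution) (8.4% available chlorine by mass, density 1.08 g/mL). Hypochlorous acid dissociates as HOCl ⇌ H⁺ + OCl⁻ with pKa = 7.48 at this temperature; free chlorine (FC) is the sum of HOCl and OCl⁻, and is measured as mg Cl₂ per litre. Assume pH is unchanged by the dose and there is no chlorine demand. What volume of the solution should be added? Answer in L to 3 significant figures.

Volume: 1900 m³ = 1,900,000 L.
[OCl⁻]/[HOCl] = 10^(pH − pKa) = 10^(7.09 − 7.48) = 0.4074; fraction as HOCl = 1/(1 + 0.4074) = 0.7105.
Free chlorine required for 2.15 ppm HOCl: 2.15 / 0.7105 = 3.026 ppm.
FC to add: 3.026 − 0.1 = 2.926 mg/L as Cl₂.
Cl₂ equivalent: 2.926 mg/L × 1,900,000 L = 5559 g.
Product at 8.4% available Cl: 5559 / 0.084 = 66,180 g.
Volume: 66,180 g ÷ 1.08 g/mL = 61,280 mL.

61.3 L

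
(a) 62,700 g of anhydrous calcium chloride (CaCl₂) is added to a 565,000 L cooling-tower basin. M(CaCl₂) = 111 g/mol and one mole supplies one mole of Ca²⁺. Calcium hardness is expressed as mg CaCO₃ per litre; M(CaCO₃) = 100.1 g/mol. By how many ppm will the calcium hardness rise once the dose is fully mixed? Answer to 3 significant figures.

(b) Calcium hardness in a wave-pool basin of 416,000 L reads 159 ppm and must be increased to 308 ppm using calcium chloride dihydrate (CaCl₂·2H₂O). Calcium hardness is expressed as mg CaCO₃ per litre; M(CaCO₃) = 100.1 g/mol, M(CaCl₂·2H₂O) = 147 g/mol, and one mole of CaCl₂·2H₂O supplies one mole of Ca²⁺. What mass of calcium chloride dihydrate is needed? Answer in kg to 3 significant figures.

(a) 100 ppm; (b) 91.0 kg

(a) Moles of Ca²⁺: 62,700 g ÷ 111 g/mol = 564.9 mol.
(a) As CaCO₃: 564.9 mol × 100.1 g/mol = 56,540 g.
(a) Rise: 56,540 g / 565,000 L × 1000 = 100.1 mg/L.

(b) Hardness to add: (308 − 159) = 149 mg/L as CaCO₃ × 416,000 L = 61,980 g as CaCO₃.
(b) Moles of Ca²⁺ (1 mol Ca²⁺ ≡ 1 mol CaCO₃): 61,980 / 100.1 g/mol = 619.2 mol.
(b) Mass of CaCl₂·2H₂O: 619.2 × 147 = 91,030 g.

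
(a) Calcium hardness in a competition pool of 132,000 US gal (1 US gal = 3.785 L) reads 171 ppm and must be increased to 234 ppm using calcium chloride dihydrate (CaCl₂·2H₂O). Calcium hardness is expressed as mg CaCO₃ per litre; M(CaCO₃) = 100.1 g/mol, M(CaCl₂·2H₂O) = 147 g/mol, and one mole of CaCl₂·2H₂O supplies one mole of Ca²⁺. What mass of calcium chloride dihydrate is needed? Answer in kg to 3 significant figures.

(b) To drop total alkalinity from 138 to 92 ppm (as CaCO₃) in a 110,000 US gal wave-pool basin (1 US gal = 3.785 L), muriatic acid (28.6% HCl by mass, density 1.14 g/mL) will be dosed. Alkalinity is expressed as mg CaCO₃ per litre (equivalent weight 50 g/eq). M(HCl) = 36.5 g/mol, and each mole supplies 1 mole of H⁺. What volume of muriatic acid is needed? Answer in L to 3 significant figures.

(a) 46.2 kg; (b) 42.9 L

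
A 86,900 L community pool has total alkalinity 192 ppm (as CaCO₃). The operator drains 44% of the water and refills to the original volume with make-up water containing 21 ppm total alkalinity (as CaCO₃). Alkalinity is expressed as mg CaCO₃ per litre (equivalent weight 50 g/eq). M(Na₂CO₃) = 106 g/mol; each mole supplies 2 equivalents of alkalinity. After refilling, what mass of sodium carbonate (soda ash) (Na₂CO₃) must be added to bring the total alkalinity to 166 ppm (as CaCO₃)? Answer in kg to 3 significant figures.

4.54 kg

After draining 44% and refilling: 192 × 0.56 + 21 × 0.44 = 116.76 ppm.
Deficit to target: 166 − 116.76 = 49.24 mg/L.
As CaCO₃: 49.24 mg/L × 86,900 L = 4279 g; ÷ 50 g/eq ÷ 2 = 42.79 mol Na₂CO₃.
Mass: 42.79 × 106 = 4536 g.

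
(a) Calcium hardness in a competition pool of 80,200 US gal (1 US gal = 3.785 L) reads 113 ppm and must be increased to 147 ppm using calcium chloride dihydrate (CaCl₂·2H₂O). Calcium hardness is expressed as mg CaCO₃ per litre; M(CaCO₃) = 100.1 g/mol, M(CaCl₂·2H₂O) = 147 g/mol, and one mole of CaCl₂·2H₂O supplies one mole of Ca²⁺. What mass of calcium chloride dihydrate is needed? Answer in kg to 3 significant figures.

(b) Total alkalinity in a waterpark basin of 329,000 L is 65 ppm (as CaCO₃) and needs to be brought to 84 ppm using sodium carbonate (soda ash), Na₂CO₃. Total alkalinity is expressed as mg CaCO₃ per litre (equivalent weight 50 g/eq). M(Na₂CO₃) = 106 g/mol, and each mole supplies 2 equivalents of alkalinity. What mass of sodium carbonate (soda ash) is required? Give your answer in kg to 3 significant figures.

(a) 15.2 kg; (b) 6.63 kg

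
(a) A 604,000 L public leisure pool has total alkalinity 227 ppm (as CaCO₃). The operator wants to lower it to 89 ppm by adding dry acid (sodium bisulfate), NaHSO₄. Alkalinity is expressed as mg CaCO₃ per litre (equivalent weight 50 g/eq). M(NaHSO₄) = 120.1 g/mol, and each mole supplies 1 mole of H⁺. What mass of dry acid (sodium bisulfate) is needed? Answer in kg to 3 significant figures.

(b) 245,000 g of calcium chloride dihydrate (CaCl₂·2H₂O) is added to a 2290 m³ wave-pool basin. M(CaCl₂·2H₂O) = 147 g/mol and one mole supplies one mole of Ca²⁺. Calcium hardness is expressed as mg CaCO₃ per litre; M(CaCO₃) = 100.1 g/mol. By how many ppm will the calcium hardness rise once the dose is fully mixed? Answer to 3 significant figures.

(a) 200 kg; (b) 72.9 ppm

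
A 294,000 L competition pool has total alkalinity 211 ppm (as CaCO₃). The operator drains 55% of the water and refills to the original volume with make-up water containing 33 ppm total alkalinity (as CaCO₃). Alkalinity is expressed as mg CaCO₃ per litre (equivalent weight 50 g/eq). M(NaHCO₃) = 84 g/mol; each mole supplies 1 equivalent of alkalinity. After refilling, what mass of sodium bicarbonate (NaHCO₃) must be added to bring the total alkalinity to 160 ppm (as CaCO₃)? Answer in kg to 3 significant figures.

After draining 55% and refilling: 211 × 0.45 + 33 × 0.55 = 113.1 ppm.
Deficit to target: 160 − 113.1 = 46.9 mg/L.
As CaCO₃: 46.9 mg/L × 294,000 L = 13,790 g; ÷ 50 g/eq ÷ 1 = 275.8 mol NaHCO₃.
Mass: 275.8 × 84 = 23,160 g.

23.2 kg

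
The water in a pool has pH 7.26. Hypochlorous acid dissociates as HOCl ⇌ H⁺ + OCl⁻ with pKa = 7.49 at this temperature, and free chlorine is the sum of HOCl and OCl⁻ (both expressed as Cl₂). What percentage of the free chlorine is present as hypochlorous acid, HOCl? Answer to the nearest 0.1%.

62.9%

[OCl⁻]/[HOCl] = 10^(pH − pKa) = 10^(7.26 − 7.49) = 10^-0.23 = 0.5888.
Fraction as HOCl = 1 / (1 + 0.5888) = 0.6294.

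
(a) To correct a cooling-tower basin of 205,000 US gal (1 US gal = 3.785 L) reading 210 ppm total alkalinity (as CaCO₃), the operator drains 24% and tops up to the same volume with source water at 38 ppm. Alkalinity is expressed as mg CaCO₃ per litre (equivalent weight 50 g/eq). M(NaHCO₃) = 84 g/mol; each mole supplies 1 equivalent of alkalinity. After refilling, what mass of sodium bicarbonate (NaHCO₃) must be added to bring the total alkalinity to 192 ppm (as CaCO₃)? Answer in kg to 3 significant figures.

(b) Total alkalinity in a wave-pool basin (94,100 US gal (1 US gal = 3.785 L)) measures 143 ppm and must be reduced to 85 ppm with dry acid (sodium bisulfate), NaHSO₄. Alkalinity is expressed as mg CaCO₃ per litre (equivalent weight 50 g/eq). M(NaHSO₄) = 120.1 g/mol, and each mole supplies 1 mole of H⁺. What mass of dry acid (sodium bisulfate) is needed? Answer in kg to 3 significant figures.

(a) 30.3 kg; (b) 49.6 kg

(a) Volume: 205,000 US gal × 3.785 L/gal = 775,925 L.
(a) After draining 24% and refilling: 210 × 0.76 + 38 × 0.24 = 168.72 ppm.
(a) Deficit to target: 192 − 168.72 = 23.28 mg/L.
(a) As CaCO₃: 23.28 mg/L × 775,925 L = 18,060 g; ÷ 50 g/eq ÷ 1 = 361.3 mol NaHCO₃.
(a) Mass: 361.3 × 84 = 30,350 g.

(b) Volume: 94,100 US gal × 3.785 L/gal = 356,168 L.
(b) Alkalinity to neutralize: (143 − 85) = 58 mg/L as CaCO₃ × 356,168 L = 20,660 g as CaCO₃.
(b) Equivalents of H⁺ required: 20,660 ÷ 50 g/eq = 413.2 eq = 413.2 mol NaHSO₄.
(b) Mass of NaHSO₄: 413.2 × 120.1 = 49,620 g.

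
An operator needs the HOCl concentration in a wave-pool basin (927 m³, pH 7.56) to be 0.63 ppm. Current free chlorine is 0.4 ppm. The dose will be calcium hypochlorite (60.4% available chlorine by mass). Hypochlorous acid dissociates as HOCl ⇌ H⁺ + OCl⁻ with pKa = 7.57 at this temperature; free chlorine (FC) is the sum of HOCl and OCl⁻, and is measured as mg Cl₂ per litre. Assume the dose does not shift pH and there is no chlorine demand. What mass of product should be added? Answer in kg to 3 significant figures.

1.30 kg

Volume: 927 m³ = 927,000 L.
[OCl⁻]/[HOCl] = 10^(pH − pKa) = 10^(7.56 − 7.57) = 0.9772; fraction as HOCl = 1/(1 + 0.9772) = 0.5058.
Free chlorine required for 0.63 ppm HOCl: 0.63 / 0.5058 = 1.246 ppm.
FC to add: 1.246 − 0.4 = 0.8457 mg/L as Cl₂.
Cl₂ equivalent: 0.8457 mg/L × 927,000 L = 783.9 g.
Product at 60.4% available Cl: 783.9 / 0.604 = 1298 g.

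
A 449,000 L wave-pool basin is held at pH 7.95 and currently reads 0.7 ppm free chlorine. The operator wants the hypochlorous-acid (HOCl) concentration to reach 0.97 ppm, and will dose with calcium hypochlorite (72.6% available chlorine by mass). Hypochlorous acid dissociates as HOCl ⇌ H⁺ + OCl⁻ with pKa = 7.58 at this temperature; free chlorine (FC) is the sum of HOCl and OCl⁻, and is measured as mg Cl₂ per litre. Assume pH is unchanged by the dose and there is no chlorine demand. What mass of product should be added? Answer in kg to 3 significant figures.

[OCl⁻]/[HOCl] = 10^(pH − pKa) = 10^(7.95 − 7.58) = 2.344; fraction as HOCl = 1/(1 + 2.344) = 0.299.
Free chlorine required for 0.97 ppm HOCl: 0.97 / 0.299 = 3.244 ppm.
FC to add: 3.244 − 0.7 = 2.544 mg/L as Cl₂.
Cl₂ equivalent: 2.544 mg/L × 449,000 L = 1142 g.
Product at 72.6% available Cl: 1142 / 0.726 = 1573 g.

1.57 kg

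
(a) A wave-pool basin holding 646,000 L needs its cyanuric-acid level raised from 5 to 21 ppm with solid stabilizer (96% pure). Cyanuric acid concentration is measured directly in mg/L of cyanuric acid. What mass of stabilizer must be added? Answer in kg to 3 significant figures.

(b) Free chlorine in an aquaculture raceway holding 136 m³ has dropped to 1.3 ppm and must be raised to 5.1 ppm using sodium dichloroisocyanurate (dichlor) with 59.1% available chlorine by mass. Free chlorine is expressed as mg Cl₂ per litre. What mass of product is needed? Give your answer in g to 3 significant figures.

(a) 10.8 kg; (b) 874 g

(a) CYA to add: (21 − 5) = 16 mg/L × 646,000 L = 10,340 g cyanuric acid.
(a) At 96% purity: 10,340 / 0.96 = 10,770 g product.

(b) Volume: 136 m³ = 136,000 L.
(b) Chlorine deficit: 5.1 − 1.3 = 3.8 ppm = 3.8 mg/L as Cl₂.
(b) Cl₂ equivalent needed: 3.8 mg/L × 136,000 L = 516,800 mg = 516.8 g.
(b) Product at 59.1% available chlorine: 516.8 / 0.591 = 874.5 g.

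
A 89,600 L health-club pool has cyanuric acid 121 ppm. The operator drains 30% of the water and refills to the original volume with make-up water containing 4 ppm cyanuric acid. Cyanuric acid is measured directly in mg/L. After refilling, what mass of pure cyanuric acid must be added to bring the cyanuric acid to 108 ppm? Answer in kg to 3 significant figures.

1.98 kg

After draining 30% and refilling: 121 × 0.70 + 4 × 0.30 = 85.9 ppm.
Deficit to target: 108 − 85.9 = 22.1 mg/L.
Mass: 22.1 mg/L × 89,600 L = 1980 g cyanuric acid.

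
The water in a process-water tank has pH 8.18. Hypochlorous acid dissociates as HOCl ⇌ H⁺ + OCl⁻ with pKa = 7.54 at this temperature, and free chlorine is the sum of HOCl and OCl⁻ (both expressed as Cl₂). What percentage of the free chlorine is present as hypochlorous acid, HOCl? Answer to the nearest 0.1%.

[OCl⁻]/[HOCl] = 10^(pH − pKa) = 10^(8.18 − 7.54) = 10^0.64 = 4.365.
Fraction as HOCl = 1 / (1 + 4.365) = 0.1864.

18.6%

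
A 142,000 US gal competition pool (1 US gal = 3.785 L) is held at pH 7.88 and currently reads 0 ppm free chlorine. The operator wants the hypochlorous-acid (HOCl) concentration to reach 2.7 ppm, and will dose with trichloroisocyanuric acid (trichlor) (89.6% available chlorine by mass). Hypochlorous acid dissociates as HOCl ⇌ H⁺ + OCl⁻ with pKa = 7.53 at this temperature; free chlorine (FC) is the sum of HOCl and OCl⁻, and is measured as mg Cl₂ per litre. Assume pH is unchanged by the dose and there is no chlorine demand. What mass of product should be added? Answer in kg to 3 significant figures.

5.25 kg

Volume: 142,000 US gal × 3.785 L/gal = 537,470 L.
[OCl⁻]/[HOCl] = 10^(pH − pKa) = 10^(7.88 − 7.53) = 2.239; fraction as HOCl = 1/(1 + 2.239) = 0.3088.
Free chlorine required for 2.7 ppm HOCl: 2.7 / 0.3088 = 8.745 ppm.
FC to add: 8.745 − 0 = 8.745 mg/L as Cl₂.
Cl₂ equivalent: 8.745 mg/L × 537,470 L = 4700 g.
Product at 89.6% available Cl: 4700 / 0.896 = 5245 g.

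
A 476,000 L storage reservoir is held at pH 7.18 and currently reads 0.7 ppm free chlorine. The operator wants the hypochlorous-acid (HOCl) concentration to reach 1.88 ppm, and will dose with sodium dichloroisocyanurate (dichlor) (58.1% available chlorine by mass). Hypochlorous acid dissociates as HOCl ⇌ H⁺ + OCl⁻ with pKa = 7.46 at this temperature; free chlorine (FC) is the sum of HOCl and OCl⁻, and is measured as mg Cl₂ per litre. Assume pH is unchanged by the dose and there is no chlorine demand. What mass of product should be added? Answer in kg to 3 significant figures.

1.78 kg

[OCl⁻]/[HOCl] = 10^(pH − pKa) = 10^(7.18 − 7.46) = 0.5248; fraction as HOCl = 1/(1 + 0.5248) = 0.6558.
Free chlorine required for 1.88 ppm HOCl: 1.88 / 0.6558 = 2.867 ppm.
FC to add: 2.867 − 0.7 = 2.167 mg/L as Cl₂.
Cl₂ equivalent: 2.167 mg/L × 476,000 L = 1031 g.
Product at 58.1% available Cl: 1031 / 0.581 = 1775 g.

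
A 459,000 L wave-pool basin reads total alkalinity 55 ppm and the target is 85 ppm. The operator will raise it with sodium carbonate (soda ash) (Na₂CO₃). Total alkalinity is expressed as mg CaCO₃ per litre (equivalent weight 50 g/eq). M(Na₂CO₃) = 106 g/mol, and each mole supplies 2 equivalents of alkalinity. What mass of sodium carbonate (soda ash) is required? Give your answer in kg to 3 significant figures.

14.6 kg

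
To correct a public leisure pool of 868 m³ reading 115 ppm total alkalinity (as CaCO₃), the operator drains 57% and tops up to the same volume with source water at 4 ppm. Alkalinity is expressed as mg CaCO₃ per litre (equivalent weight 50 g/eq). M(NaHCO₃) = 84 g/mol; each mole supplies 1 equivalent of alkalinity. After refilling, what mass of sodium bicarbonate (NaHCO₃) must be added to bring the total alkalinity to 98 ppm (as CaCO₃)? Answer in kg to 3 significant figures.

Volume: 868 m³ = 868,000 L.
After draining 57% and refilling: 115 × 0.43 + 4 × 0.57 = 51.73 ppm.
Deficit to target: 98 − 51.73 = 46.27 mg/L.
As CaCO₃: 46.27 mg/L × 868,000 L = 40,160 g; ÷ 50 g/eq ÷ 1 = 803.2 mol NaHCO₃.
Mass: 803.2 × 84 = 67,470 g.

67.5 kg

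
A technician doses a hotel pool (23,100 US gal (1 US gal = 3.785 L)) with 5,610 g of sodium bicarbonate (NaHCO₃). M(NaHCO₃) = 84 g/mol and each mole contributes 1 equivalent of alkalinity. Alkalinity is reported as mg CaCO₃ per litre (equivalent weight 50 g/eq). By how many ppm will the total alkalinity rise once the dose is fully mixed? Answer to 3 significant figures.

38.2 ppm

Volume: 23,100 US gal × 3.785 L/gal = 87,434 L.
Moles of NaHCO₃: 5,610 g ÷ 84 g/mol = 66.79 mol → 66.79 eq of alkalinity.
As CaCO₃: 66.79 eq × 50 g/eq = 3339 g.
Rise: 3339 g / 87,434 L × 1000 = 38.19 mg/L.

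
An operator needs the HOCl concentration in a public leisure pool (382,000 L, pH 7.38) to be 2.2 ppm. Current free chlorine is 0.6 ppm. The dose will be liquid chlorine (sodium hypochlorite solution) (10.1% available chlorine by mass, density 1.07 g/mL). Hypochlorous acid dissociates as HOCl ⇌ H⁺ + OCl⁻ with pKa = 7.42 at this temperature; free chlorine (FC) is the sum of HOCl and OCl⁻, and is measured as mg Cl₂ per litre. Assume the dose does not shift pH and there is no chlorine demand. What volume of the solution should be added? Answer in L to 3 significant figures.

12.7 L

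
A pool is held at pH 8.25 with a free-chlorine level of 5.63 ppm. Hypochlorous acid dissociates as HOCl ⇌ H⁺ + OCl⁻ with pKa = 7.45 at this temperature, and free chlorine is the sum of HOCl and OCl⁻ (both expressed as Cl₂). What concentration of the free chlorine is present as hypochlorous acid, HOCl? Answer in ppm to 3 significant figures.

0.770 ppm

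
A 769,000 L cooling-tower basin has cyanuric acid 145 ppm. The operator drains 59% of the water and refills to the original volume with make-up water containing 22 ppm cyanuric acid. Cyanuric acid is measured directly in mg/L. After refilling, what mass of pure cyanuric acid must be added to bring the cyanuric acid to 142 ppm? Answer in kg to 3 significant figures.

After draining 59% and refilling: 145 × 0.41 + 22 × 0.59 = 72.43 ppm.
Deficit to target: 142 − 72.43 = 69.57 mg/L.
Mass: 69.57 mg/L × 769,000 L = 53,500 g cyanuric acid.

53.5 kg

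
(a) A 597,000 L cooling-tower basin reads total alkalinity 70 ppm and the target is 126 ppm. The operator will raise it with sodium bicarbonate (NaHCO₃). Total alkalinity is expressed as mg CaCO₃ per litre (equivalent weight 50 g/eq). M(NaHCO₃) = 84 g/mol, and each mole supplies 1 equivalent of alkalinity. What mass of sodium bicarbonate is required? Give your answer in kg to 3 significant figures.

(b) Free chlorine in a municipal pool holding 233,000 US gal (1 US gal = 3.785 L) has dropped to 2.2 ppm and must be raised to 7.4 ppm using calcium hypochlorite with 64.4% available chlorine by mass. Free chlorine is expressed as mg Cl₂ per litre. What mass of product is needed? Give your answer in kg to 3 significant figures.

(a) Alkalinity to add: (126 − 70) = 56 mg/L as CaCO₃ × 597,000 L = 33,430 g as CaCO₃.
(a) Equivalents: 33,430 g ÷ 50 g/eq = 668.6 eq.
(a) NaHCO₃ supplies 1 eq per mole → 668.6 mol.
(a) Mass: 668.6 mol × 84 g/mol = 56,170 g.

(b) Volume: 233,000 US gal × 3.785 L/gal = 881,905 L.
(b) Chlorine deficit: 7.4 − 2.2 = 5.2 ppm = 5.2 mg/L as Cl₂.
(b) Cl₂ equivalent needed: 5.2 mg/L × 881,905 L = 4,586,000 mg = 4586 g.
(b) Product at 64.4% available chlorine: 4586 / 0.644 = 7121 g.

(a) 56.2 kg; (b) 7.12 kg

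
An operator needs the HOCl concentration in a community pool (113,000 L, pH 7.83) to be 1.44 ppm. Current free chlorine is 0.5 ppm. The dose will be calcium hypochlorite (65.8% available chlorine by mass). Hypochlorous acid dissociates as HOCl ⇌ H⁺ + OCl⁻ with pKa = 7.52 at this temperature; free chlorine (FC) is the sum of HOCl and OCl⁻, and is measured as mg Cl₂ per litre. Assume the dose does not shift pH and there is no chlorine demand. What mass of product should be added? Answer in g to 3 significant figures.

[OCl⁻]/[HOCl] = 10^(pH − pKa) = 10^(7.83 − 7.52) = 2.042; fraction as HOCl = 1/(1 + 2.042) = 0.3288.
Free chlorine required for 1.44 ppm HOCl: 1.44 / 0.3288 = 4.38 ppm.
FC to add: 4.38 − 0.5 = 3.88 mg/L as Cl₂.
Cl₂ equivalent: 3.88 mg/L × 113,000 L = 438.5 g.
Product at 65.8% available Cl: 438.5 / 0.658 = 666.3 g.

666 g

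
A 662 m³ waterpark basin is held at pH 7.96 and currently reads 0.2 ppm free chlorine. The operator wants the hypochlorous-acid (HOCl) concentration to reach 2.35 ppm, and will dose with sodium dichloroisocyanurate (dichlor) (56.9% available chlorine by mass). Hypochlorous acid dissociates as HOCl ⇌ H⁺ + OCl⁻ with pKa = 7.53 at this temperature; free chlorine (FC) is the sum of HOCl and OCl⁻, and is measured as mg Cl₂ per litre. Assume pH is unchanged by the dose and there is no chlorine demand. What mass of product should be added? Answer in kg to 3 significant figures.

Volume: 662 m³ = 662,000 L.
[OCl⁻]/[HOCl] = 10^(pH − pKa) = 10^(7.96 − 7.53) = 2.692; fraction as HOCl = 1/(1 + 2.692) = 0.2709.
Free chlorine required for 2.35 ppm HOCl: 2.35 / 0.2709 = 8.675 ppm.
FC to add: 8.675 − 0.2 = 8.475 mg/L as Cl₂.
Cl₂ equivalent: 8.475 mg/L × 662,000 L = 5611 g.
Product at 56.9% available Cl: 5611 / 0.569 = 9860 g.

9.86 kg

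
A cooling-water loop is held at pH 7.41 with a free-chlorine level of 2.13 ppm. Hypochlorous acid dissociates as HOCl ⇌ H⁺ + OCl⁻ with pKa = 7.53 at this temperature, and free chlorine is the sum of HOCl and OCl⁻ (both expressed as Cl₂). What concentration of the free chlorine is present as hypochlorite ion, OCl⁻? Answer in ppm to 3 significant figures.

0.919 ppm

[OCl⁻]/[HOCl] = 10^(pH − pKa) = 10^(7.41 − 7.53) = 10^-0.12 = 0.7586.
Fraction as HOCl = 1 / (1 + 0.7586) = 0.5686.
OCl⁻ = (1 − 0.5686) × 2.13 ppm = 0.9188 ppm.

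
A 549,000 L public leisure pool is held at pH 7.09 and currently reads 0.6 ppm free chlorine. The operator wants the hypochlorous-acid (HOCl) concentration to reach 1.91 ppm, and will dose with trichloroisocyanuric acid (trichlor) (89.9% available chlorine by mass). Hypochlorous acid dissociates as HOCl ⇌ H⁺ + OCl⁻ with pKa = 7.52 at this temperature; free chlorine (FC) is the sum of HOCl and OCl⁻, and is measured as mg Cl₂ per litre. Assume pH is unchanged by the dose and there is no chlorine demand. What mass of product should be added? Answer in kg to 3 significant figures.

1.23 kg

[OCl⁻]/[HOCl] = 10^(pH − pKa) = 10^(7.09 − 7.52) = 0.3715; fraction as HOCl = 1/(1 + 0.3715) = 0.7291.
Free chlorine required for 1.91 ppm HOCl: 1.91 / 0.7291 = 2.62 ppm.
FC to add: 2.62 − 0.6 = 2.02 mg/L as Cl₂.
Cl₂ equivalent: 2.02 mg/L × 549,000 L = 1109 g.
Product at 89.9% available Cl: 1109 / 0.899 = 1233 g.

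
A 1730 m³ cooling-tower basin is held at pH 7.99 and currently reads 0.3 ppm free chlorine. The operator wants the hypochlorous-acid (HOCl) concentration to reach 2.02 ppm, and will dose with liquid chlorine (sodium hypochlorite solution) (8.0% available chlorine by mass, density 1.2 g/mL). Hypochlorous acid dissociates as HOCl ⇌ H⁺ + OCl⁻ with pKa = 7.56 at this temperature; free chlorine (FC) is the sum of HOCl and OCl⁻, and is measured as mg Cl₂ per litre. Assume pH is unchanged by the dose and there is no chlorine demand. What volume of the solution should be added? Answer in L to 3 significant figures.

Volume: 1730 m³ = 1,730,000 L.
[OCl⁻]/[HOCl] = 10^(pH − pKa) = 10^(7.99 − 7.56) = 2.692; fraction as HOCl = 1/(1 + 2.692) = 0.2709.
Free chlorine required for 2.02 ppm HOCl: 2.02 / 0.2709 = 7.457 ppm.
FC to add: 7.457 − 0.3 = 7.157 mg/L as Cl₂.
Cl₂ equivalent: 7.157 mg/L × 1,730,000 L = 12,380 g.
Product at 8.0% available Cl: 12,380 / 0.08 = 154,800 g.
Volume: 154,800 g ÷ 1.2 g/mL = 129,000 mL.

129 L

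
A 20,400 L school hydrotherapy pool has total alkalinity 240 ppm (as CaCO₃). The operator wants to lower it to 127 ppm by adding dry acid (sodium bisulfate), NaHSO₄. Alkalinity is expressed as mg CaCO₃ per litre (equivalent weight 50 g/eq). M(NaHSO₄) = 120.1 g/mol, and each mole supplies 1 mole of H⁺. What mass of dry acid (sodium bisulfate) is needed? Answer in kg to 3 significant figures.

Alkalinity to neutralize: (240 − 127) = 113 mg/L as CaCO₃ × 20,400 L = 2305 g as CaCO₃.
Equivalents of H⁺ required: 2305 ÷ 50 g/eq = 46.1 eq = 46.1 mol NaHSO₄.
Mass of NaHSO₄: 46.1 × 120.1 = 5537 g.

5.54 kg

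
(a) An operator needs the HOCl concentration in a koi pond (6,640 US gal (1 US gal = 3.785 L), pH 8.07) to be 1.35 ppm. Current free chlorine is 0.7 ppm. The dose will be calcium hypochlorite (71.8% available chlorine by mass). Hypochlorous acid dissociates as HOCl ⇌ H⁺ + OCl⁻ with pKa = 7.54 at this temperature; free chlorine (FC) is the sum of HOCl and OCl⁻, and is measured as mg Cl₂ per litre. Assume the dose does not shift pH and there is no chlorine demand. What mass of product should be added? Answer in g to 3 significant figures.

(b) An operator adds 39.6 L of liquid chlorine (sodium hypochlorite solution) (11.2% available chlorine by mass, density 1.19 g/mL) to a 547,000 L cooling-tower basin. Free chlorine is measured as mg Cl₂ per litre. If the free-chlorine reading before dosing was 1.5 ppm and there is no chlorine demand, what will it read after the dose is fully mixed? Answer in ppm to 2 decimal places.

(a) 183 g; (b) 11.15 ppm

(a) Volume: 6,640 US gal × 3.785 L/gal = 25,132 L.
(a) [OCl⁻]/[HOCl] = 10^(pH − pKa) = 10^(8.07 − 7.54) = 3.388; fraction as HOCl = 1/(1 + 3.388) = 0.2279.
(a) Free chlorine required for 1.35 ppm HOCl: 1.35 / 0.2279 = 5.924 ppm.
(a) FC to add: 5.924 − 0.7 = 5.224 mg/L as Cl₂.
(a) Cl₂ equivalent: 5.224 mg/L × 25,132 L = 131.3 g.
(a) Product at 71.8% available Cl: 131.3 / 0.718 = 182.9 g.

(b) Mass of solution: 39.6 L × 1000 mL/L × 1.19 g/mL = 47,120 g.
(b) Available chlorine delivered: 47,120 g × 0.112 = 5278 g as Cl₂.
(b) Concentration rise: 5278 g / 547,000 L = 9.649 mg/L = 9.65 ppm.
(b) Final FC: 1.5 + 9.65 = 11.15 ppm.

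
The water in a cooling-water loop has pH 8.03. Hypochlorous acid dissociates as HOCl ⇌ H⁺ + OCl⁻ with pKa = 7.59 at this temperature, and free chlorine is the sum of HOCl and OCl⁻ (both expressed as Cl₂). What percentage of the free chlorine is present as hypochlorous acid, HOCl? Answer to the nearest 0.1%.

26.6%

[OCl⁻]/[HOCl] = 10^(pH − pKa) = 10^(8.03 − 7.59) = 10^0.44 = 2.754.
Fraction as HOCl = 1 / (1 + 2.754) = 0.2664.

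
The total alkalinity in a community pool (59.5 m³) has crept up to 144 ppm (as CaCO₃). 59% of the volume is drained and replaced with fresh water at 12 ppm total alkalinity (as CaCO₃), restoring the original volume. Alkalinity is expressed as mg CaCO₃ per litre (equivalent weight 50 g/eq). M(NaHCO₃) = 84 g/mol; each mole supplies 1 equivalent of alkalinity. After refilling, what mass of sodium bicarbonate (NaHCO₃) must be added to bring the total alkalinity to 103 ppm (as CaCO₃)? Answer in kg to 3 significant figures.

Volume: 59.5 m³ = 59,500 L.
After draining 59% and refilling: 144 × 0.41 + 12 × 0.59 = 66.12 ppm.
Deficit to target: 103 − 66.12 = 36.88 mg/L.
As CaCO₃: 36.88 mg/L × 59,500 L = 2194 g; ÷ 50 g/eq ÷ 1 = 43.89 mol NaHCO₃.
Mass: 43.89 × 84 = 3687 g.

3.69 kg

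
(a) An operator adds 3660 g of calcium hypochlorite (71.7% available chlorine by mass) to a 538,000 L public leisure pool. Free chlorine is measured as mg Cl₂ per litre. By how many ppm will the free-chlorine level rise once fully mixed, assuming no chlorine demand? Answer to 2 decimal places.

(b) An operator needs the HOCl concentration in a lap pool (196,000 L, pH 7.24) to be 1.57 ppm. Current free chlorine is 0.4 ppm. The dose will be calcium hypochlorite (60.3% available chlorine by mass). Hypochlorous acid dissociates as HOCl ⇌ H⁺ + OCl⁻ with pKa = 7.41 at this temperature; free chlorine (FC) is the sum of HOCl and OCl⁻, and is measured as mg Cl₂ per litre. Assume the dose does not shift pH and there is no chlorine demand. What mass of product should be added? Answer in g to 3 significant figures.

(a) Available chlorine delivered: 3660 g × 0.717 = 2624 g as Cl₂.
(a) Concentration rise: 2624 g / 538,000 L = 4.878 mg/L = 4.88 ppm.

(b) [OCl⁻]/[HOCl] = 10^(pH − pKa) = 10^(7.24 − 7.41) = 0.6761; fraction as HOCl = 1/(1 + 0.6761) = 0.5966.
(b) Free chlorine required for 1.57 ppm HOCl: 1.57 / 0.5966 = 2.631 ppm.
(b) FC to add: 2.631 − 0.4 = 2.231 mg/L as Cl₂.
(b) Cl₂ equivalent: 2.231 mg/L × 196,000 L = 437.4 g.
(b) Product at 60.3% available Cl: 437.4 / 0.603 = 725.3 g.

(a) 4.88 ppm; (b) 725 g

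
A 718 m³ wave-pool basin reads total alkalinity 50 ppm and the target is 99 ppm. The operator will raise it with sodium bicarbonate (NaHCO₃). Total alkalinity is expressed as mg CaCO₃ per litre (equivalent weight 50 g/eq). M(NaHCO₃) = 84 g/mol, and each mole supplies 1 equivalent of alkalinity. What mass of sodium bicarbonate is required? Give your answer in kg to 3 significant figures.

59.1 kg

Volume: 718 m³ = 718,000 L.
Alkalinity to add: (99 − 50) = 49 mg/L as CaCO₃ × 718,000 L = 35,180 g as CaCO₃.
Equivalents: 35,180 g ÷ 50 g/eq = 703.6 eq.
NaHCO₃ supplies 1 eq per mole → 703.6 mol.
Mass: 703.6 mol × 84 g/mol = 59,110 g.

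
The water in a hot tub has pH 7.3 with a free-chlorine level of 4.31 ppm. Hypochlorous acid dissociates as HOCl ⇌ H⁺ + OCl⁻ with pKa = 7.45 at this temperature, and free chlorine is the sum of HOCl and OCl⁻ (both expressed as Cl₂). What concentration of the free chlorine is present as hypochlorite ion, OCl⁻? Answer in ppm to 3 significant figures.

1.79 ppm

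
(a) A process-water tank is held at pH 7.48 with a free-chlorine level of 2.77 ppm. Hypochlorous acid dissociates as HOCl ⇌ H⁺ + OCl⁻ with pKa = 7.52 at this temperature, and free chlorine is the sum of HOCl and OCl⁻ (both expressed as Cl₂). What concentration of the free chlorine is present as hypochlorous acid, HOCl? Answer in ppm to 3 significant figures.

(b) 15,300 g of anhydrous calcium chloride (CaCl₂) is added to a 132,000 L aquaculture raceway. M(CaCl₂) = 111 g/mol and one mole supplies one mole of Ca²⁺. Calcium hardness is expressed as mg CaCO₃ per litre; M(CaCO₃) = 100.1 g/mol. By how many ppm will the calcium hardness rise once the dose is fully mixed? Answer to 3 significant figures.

(a) 1.45 ppm; (b) 105 ppm

(a) [OCl⁻]/[HOCl] = 10^(pH − pKa) = 10^(7.48 − 7.52) = 10^-0.04 = 0.912.
(a) Fraction as HOCl = 1 / (1 + 0.912) = 0.523.
(a) HOCl = 0.523 × 2.77 ppm = 1.449 ppm.

(b) Moles of Ca²⁺: 15,300 g ÷ 111 g/mol = 137.8 mol.
(b) As CaCO₃: 137.8 mol × 100.1 g/mol = 13,800 g.
(b) Rise: 13,800 g / 132,000 L × 1000 = 104.5 mg/L.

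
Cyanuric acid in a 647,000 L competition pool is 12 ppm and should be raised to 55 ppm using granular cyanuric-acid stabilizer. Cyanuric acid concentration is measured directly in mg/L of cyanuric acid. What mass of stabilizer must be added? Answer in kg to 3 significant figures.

CYA to add: (55 − 12) = 43 mg/L × 647,000 L = 27,820 g cyanuric acid.

27.8 kg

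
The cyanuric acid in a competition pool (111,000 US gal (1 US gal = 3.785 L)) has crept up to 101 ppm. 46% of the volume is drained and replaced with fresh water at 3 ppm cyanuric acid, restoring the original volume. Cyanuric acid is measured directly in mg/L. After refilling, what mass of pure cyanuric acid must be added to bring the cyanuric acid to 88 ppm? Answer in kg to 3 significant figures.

Volume: 111,000 US gal × 3.785 L/gal = 420,135 L.
After draining 46% and refilling: 101 × 0.54 + 3 × 0.46 = 55.92 ppm.
Deficit to target: 88 − 55.92 = 32.08 mg/L.
Mass: 32.08 mg/L × 420,135 L = 13,480 g cyanuric acid.

13.5 kg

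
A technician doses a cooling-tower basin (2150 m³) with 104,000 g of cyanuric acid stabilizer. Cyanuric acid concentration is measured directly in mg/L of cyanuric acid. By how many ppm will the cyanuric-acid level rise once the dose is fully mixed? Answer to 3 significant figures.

48.4 ppm

Volume: 2150 m³ = 2,150,000 L.
Rise: 104,000 g / 2,150,000 L × 1000 = 48.37 mg/L.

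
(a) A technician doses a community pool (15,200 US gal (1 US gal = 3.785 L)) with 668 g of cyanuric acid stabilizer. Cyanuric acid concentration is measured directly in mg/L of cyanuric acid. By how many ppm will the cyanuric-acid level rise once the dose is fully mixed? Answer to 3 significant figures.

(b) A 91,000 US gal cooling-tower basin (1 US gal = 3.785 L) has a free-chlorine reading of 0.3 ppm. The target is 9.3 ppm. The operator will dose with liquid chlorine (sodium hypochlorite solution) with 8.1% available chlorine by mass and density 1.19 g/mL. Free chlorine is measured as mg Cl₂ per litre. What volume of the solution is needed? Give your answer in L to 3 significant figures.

(a) Volume: 15,200 US gal × 3.785 L/gal = 57,532 L.
(a) Rise: 668 g / 57,532 L × 1000 = 11.61 mg/L.

(b) Volume: 91,000 US gal × 3.785 L/gal = 344,435 L.
(b) Chlorine deficit: 9.3 − 0.3 = 9 ppm = 9 mg/L as Cl₂.
(b) Cl₂ equivalent needed: 9 mg/L × 344,435 L = 3,100,000 mg = 3100 g.
(b) Product at 8.1% available chlorine: 3100 / 0.081 = 38,270 g.
(b) Volume at density 1.19 g/mL: 38,270 g ÷ 1.19 g/mL = 32,160 mL.

(a) 11.6 ppm; (b) 32.2 L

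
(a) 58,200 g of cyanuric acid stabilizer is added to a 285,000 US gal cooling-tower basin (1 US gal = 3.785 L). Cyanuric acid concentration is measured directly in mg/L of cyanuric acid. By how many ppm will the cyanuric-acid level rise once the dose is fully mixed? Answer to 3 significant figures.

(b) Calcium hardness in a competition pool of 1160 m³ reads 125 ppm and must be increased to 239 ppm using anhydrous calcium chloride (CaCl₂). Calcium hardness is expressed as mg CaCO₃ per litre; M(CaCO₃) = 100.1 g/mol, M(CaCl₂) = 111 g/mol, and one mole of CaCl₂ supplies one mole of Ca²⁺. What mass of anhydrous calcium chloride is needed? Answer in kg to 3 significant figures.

(a) 54.0 ppm; (b) 147 kg

(a) Volume: 285,000 US gal × 3.785 L/gal = 1,078,725 L.
(a) Rise: 58,200 g / 1,078,725 L × 1000 = 53.95 mg/L.

(b) Volume: 1160 m³ = 1,160,000 L.
(b) Hardness to add: (239 − 125) = 114 mg/L as CaCO₃ × 1,160,000 L = 132,200 g as CaCO₃.
(b) Moles of Ca²⁺ (1 mol Ca²⁺ ≡ 1 mol CaCO₃): 132,200 / 100.1 g/mol = 1321 mol.
(b) Mass of CaCl₂: 1321 × 111 = 146,600 g.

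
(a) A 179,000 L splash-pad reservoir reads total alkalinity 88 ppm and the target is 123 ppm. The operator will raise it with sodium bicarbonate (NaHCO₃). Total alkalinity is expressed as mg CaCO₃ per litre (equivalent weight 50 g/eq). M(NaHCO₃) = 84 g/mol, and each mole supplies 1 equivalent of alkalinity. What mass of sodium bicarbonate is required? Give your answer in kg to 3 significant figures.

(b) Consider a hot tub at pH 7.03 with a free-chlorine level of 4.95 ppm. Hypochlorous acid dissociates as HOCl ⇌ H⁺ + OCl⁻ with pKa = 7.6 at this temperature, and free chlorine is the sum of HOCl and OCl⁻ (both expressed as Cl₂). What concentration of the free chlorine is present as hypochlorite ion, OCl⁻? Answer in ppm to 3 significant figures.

(a) Alkalinity to add: (123 − 88) = 35 mg/L as CaCO₃ × 179,000 L = 6265 g as CaCO₃.
(a) Equivalents: 6265 g ÷ 50 g/eq = 125.3 eq.
(a) NaHCO₃ supplies 1 eq per mole → 125.3 mol.
(a) Mass: 125.3 mol × 84 g/mol = 10,530 g.

(b) [OCl⁻]/[HOCl] = 10^(pH − pKa) = 10^(7.03 − 7.6) = 10^-0.57 = 0.2692.
(b) Fraction as HOCl = 1 / (1 + 0.2692) = 0.7879.
(b) OCl⁻ = (1 − 0.7879) × 4.95 ppm = 1.05 ppm.

(a) 10.5 kg; (b) 1.05 ppm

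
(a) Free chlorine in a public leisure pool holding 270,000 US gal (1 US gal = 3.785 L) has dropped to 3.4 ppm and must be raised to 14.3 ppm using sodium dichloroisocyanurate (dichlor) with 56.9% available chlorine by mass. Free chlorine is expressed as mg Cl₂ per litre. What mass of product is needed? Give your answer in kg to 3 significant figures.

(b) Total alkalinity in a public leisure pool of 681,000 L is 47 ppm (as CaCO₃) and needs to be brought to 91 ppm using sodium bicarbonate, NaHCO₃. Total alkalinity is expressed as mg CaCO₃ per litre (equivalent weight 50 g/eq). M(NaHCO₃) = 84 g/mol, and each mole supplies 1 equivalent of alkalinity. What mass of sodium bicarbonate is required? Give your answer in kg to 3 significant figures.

(a) 19.6 kg; (b) 50.3 kg

(a) Volume: 270,000 US gal × 3.785 L/gal = 1,021,950 L.
(a) Chlorine deficit: 14.3 − 3.4 = 10.9 ppm = 10.9 mg/L as Cl₂.
(a) Cl₂ equivalent needed: 10.9 mg/L × 1,021,950 L = 11,140,000 mg = 11,140 g.
(a) Product at 56.9% available chlorine: 11,140 / 0.569 = 19,580 g.

(b) Alkalinity to add: (91 − 47) = 44 mg/L as CaCO₃ × 681,000 L = 29,960 g as CaCO₃.
(b) Equivalents: 29,960 g ÷ 50 g/eq = 599.3 eq.
(b) NaHCO₃ supplies 1 eq per mole → 599.3 mol.
(b) Mass: 599.3 mol × 84 g/mol = 50,340 g.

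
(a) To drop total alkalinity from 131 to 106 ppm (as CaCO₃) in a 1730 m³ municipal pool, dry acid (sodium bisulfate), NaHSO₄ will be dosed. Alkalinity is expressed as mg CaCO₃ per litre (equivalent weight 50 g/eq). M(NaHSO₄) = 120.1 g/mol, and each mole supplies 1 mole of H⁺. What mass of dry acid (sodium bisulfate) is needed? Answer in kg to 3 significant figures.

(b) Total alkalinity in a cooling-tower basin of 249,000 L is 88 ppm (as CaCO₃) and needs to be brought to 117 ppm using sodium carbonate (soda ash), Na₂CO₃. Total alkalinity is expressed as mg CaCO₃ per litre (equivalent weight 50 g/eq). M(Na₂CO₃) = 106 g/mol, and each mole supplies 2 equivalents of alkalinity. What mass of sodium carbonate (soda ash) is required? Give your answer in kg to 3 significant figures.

(a) 104 kg; (b) 7.65 kg

(a) Volume: 1730 m³ = 1,730,000 L.
(a) Alkalinity to neutralize: (131 − 106) = 25 mg/L as CaCO₃ × 1,730,000 L = 43,250 g as CaCO₃.
(a) Equivalents of H⁺ required: 43,250 ÷ 50 g/eq = 865 eq = 865 mol NaHSO₄.
(a) Mass of NaHSO₄: 865 × 120.1 = 103,900 g.

(b) Alkalinity to add: (117 − 88) = 29 mg/L as CaCO₃ × 249,000 L = 7221 g as CaCO₃.
(b) Equivalents: 7221 g ÷ 50 g/eq = 144.4 eq.
(b) Each mole of Na₂CO₃ supplies 2 eq, so 144.4 / 2 = 72.21 mol.
(b) Mass: 72.21 mol × 106 g/mol = 7654 g.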